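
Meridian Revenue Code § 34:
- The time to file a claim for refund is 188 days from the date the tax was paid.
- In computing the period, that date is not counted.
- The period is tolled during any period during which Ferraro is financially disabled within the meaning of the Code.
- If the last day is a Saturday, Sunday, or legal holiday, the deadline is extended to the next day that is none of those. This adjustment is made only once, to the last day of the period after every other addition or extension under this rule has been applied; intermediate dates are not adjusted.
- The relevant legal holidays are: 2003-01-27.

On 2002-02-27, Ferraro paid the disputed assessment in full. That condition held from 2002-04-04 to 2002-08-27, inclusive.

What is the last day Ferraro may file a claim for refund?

January 28, 2003

188 days after 2002-02-27 is September 3, 2002.
From April 4, 2002 through August 27, 2002 inclusive is 146 days; tolling adds 146 days: September 3, 2002 + 146 days = January 27, 2003.
January 27, 2003 is a listed holiday. The next qualifying day is January 28, 2003.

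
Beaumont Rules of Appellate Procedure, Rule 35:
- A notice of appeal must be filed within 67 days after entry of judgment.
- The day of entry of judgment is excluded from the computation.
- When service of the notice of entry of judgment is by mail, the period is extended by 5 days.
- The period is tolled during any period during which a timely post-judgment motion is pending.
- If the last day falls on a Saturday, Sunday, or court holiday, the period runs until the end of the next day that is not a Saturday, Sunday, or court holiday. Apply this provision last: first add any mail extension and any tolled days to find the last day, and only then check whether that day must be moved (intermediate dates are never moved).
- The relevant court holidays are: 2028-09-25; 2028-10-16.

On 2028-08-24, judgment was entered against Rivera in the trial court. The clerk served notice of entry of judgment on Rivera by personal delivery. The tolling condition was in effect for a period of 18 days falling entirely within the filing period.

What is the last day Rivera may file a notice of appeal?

67 days after 2028-08-24 is October 30, 2028.
Service was not by mail, so no mail extension applies.
Tolling adds 18 days: October 30, 2028 + 18 days = November 17, 2028.
November 17, 2028 is a Friday and not a court holiday, so no extension applies.

November 17, 2028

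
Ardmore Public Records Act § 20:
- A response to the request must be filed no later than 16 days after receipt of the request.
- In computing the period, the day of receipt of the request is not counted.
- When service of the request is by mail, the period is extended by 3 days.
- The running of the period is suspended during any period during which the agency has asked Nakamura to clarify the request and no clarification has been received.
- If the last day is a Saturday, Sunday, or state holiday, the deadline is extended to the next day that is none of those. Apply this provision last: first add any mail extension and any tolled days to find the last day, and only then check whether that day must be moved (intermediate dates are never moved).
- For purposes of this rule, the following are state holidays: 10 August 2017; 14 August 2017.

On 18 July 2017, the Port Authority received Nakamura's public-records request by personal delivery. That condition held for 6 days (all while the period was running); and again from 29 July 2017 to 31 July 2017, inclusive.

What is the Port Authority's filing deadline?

16 days after 18 July 2017 is August 3, 2017.
Service was not by mail, so no mail extension applies.
Tolling adds 6 days: August 3, 2017 + 6 days = August 9, 2017.
From July 29, 2017 through July 31, 2017 inclusive is 3 days; tolling adds 3 days: August 9, 2017 + 3 days = August 12, 2017.
August 12, 2017 is Saturday; August 13, 2017 is Sunday; August 14, 2017 is a listed holiday. The next qualifying day is August 15, 2017.

August 15, 2017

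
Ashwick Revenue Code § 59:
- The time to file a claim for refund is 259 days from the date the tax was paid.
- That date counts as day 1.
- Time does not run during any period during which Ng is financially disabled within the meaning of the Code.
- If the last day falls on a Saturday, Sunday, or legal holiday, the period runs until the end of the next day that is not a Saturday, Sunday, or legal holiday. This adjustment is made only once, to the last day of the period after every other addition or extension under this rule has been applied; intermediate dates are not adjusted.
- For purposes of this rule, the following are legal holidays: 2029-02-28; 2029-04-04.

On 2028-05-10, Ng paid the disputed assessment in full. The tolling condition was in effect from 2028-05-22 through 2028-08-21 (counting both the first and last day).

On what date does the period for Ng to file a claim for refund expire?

April 25, 2029

Counting 2028-05-10 as day 1, day 259 is January 23, 2029.
From May 22, 2028 through August 21, 2028 inclusive is 92 days; tolling adds 92 days: January 23, 2029 + 92 days = April 25, 2029.
April 25, 2029 is a Wednesday and not a legal holiday, so no extension applies.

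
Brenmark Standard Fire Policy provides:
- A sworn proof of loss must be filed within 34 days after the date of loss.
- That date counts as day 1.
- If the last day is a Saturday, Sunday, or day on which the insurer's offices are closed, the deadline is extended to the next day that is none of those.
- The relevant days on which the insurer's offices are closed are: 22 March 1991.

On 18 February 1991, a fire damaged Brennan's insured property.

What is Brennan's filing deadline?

March 25, 1991

Counting 18 February 1991 as day 1, day 34 is March 23, 1991.
March 23, 1991 is Saturday; March 24, 1991 is Sunday. The next qualifying day is March 25, 1991.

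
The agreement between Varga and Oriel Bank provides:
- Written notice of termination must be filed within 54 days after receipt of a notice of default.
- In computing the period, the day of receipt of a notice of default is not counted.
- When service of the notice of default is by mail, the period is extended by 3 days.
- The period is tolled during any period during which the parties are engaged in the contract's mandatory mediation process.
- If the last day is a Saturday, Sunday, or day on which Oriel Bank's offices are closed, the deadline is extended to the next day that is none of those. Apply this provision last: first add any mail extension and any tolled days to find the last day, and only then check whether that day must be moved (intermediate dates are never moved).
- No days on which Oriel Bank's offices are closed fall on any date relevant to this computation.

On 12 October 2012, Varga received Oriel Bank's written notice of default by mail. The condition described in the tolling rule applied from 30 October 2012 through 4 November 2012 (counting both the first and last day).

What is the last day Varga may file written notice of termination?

54 days after 12 October 2012 is December 5, 2012.
Service was by mail, adding 3 days: December 5, 2012 + 3 days = December 8, 2012.
From October 30, 2012 through November 4, 2012 inclusive is 6 days; tolling adds 6 days: December 8, 2012 + 6 days = December 14, 2012.
December 14, 2012 is a Friday and not a day on which Oriel Bank's offices are closed, so no extension applies.

December 14, 2012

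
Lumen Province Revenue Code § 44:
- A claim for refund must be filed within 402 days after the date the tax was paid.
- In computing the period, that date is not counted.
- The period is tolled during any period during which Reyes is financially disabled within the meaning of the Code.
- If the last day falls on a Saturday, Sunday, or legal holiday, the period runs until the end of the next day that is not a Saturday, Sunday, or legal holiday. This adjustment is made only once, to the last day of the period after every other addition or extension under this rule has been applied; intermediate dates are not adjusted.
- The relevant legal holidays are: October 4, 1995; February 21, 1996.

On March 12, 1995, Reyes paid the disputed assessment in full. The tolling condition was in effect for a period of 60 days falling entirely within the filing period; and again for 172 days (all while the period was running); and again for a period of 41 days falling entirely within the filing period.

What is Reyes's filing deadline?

402 days after March 12, 1995 is April 17, 1996.
Tolling adds 60 days: April 17, 1996 + 60 days = June 16, 1996.
Tolling adds 172 days: June 16, 1996 + 172 days = December 5, 1996.
Tolling adds 41 days: December 5, 1996 + 41 days = January 15, 1997.
January 15, 1997 is a Wednesday and not a legal holiday, so no extension applies.

January 15, 1997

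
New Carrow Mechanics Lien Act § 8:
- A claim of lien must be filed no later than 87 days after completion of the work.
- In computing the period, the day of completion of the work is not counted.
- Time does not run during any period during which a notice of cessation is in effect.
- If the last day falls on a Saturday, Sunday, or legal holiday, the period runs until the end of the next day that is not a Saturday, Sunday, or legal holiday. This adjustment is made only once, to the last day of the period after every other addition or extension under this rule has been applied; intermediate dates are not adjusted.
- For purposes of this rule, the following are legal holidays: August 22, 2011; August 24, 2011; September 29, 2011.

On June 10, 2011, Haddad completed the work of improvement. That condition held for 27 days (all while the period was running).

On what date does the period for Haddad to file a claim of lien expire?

87 days after June 10, 2011 is September 5, 2011.
Tolling adds 27 days: September 5, 2011 + 27 days = October 2, 2011.
October 2, 2011 is Sunday. The next qualifying day is October 3, 2011.

October 3, 2011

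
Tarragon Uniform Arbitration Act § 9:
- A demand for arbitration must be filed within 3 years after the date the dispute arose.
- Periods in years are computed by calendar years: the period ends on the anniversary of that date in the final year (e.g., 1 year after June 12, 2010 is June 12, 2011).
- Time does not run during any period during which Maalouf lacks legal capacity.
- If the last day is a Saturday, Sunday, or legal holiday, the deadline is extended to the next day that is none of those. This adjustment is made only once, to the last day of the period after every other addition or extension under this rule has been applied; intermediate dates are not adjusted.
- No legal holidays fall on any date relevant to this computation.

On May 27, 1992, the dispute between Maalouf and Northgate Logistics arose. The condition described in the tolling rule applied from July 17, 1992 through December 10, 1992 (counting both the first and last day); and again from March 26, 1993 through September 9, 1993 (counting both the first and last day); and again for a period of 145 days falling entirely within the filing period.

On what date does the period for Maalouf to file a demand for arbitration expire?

3 years after May 27, 1992 is May 27, 1995.
From July 17, 1992 through December 10, 1992 inclusive is 147 days; tolling adds 147 days: May 27, 1995 + 147 days = October 21, 1995.
From March 26, 1993 through September 9, 1993 inclusive is 168 days; tolling adds 168 days: October 21, 1995 + 168 days = April 6, 1996.
Tolling adds 145 days: April 6, 1996 + 145 days = August 29, 1996.
August 29, 1996 is a Thursday and not a legal holiday, so no extension applies.

August 29, 1996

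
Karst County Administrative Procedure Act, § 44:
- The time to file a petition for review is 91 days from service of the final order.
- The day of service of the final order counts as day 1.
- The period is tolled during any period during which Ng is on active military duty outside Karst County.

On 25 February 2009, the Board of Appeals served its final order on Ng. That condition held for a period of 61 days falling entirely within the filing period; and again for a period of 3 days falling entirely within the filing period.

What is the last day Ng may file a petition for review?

July 29, 2009

Counting 25 February 2009 as day 1, day 91 is May 26, 2009.
Tolling adds 61 days: May 26, 2009 + 61 days = July 26, 2009.
Tolling adds 3 days: July 26, 2009 + 3 days = July 29, 2009.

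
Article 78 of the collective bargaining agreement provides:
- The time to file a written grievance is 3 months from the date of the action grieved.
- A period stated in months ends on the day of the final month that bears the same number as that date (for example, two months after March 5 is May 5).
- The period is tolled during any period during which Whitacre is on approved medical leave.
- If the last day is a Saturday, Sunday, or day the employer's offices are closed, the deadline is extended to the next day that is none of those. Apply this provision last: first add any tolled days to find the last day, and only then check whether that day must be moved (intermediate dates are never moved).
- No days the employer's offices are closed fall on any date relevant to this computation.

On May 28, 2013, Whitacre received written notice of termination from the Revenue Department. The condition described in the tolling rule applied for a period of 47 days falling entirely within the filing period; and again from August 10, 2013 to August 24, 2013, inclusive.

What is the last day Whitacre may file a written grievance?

October 29, 2013

3 months after May 28, 2013 is August 28, 2013.
Tolling adds 47 days: August 28, 2013 + 47 days = October 14, 2013.
From August 10, 2013 through August 24, 2013 inclusive is 15 days; tolling adds 15 days: October 14, 2013 + 15 days = October 29, 2013.
October 29, 2013 is a Tuesday and not a day the employer's offices are closed, so no extension applies.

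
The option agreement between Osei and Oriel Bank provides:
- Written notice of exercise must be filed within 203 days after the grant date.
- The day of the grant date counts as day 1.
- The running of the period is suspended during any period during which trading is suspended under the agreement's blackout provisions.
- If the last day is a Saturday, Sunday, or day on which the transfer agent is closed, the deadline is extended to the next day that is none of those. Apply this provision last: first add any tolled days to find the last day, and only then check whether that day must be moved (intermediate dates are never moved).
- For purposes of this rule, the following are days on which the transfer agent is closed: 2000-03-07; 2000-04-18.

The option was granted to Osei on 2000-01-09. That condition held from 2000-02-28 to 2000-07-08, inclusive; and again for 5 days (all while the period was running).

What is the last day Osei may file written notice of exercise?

Counting 2000-01-09 as day 1, day 203 is July 29, 2000.
From February 28, 2000 through July 8, 2000 inclusive is 132 days; tolling adds 132 days: July 29, 2000 + 132 days = December 8, 2000.
Tolling adds 5 days: December 8, 2000 + 5 days = December 13, 2000.
December 13, 2000 is a Wednesday and not a day on which the transfer agent is closed, so no extension applies.

December 13, 2000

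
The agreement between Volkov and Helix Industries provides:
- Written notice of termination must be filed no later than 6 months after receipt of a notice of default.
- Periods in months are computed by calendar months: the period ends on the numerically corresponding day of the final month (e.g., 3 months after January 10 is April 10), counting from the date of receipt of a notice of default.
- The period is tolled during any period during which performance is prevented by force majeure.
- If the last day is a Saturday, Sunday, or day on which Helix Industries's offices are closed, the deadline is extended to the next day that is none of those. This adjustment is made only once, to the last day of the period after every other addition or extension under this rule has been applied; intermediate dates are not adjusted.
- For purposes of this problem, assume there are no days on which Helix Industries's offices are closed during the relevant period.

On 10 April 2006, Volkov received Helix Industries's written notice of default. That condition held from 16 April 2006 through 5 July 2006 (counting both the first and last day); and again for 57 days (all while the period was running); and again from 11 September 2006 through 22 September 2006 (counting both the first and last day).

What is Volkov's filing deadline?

6 months after 10 April 2006 is October 10, 2006.
From April 16, 2006 through July 5, 2006 inclusive is 81 days; tolling adds 81 days: October 10, 2006 + 81 days = December 30, 2006.
Tolling adds 57 days: December 30, 2006 + 57 days = February 25, 2007.
From September 11, 2006 through September 22, 2006 inclusive is 12 days; tolling adds 12 days: February 25, 2007 + 12 days = March 9, 2007.
March 9, 2007 is a Friday and not a day on which Helix Industries's offices are closed, so no extension applies.

March 9, 2007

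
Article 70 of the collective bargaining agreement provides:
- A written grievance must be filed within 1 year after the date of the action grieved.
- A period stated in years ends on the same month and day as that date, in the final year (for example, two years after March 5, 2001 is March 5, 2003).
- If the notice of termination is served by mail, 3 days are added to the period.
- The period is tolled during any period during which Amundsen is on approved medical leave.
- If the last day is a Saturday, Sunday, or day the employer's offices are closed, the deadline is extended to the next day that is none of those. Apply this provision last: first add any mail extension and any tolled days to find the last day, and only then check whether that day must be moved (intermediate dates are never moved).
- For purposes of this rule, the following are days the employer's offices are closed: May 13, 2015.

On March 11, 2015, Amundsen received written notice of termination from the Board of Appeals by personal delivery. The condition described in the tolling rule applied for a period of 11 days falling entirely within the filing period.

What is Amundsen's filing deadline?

1 year after March 11, 2015 is March 11, 2016.
Service was not by mail, so no mail extension applies.
Tolling adds 11 days: March 11, 2016 + 11 days = March 22, 2016.
March 22, 2016 is a Tuesday and not a day the employer's offices are closed, so no extension applies.

March 22, 2016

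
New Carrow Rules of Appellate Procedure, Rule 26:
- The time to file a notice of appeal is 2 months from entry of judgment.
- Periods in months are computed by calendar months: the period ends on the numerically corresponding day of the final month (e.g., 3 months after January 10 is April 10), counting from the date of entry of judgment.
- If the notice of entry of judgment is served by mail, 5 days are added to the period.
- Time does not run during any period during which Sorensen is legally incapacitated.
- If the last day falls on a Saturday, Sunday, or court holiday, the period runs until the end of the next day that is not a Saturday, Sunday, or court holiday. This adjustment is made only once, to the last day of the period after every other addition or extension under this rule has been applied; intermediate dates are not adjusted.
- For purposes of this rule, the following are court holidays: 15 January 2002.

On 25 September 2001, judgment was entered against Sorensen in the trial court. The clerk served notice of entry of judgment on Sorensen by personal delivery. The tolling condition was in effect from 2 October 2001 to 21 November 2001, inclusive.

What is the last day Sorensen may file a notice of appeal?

January 16, 2002

2 months after 25 September 2001 is November 25, 2001.
Service was not by mail, so no mail extension applies.
From October 2, 2001 through November 21, 2001 inclusive is 51 days; tolling adds 51 days: November 25, 2001 + 51 days = January 15, 2002.
January 15, 2002 is a listed holiday. The next qualifying day is January 16, 2002.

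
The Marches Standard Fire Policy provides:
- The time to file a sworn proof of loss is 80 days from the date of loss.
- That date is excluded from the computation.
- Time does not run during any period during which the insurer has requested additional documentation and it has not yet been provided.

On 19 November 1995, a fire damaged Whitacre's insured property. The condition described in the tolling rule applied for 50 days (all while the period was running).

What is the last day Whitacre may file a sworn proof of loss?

March 28, 1996

80 days after 19 November 1995 is February 7, 1996.
Tolling adds 50 days: February 7, 1996 + 50 days = March 28, 1996.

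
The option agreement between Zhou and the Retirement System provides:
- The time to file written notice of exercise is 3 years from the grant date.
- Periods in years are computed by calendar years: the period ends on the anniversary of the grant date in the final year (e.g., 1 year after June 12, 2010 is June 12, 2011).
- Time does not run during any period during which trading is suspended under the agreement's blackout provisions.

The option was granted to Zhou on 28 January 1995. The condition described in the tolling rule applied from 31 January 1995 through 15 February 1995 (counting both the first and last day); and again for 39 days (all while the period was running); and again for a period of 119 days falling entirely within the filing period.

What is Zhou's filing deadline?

July 21, 1998

3 years after 28 January 1995 is January 28, 1998.
From January 31, 1995 through February 15, 1995 inclusive is 16 days; tolling adds 16 days: January 28, 1998 + 16 days = February 13, 1998.
Tolling adds 39 days: February 13, 1998 + 39 days = March 24, 1998.
Tolling adds 119 days: March 24, 1998 + 119 days = July 21, 1998.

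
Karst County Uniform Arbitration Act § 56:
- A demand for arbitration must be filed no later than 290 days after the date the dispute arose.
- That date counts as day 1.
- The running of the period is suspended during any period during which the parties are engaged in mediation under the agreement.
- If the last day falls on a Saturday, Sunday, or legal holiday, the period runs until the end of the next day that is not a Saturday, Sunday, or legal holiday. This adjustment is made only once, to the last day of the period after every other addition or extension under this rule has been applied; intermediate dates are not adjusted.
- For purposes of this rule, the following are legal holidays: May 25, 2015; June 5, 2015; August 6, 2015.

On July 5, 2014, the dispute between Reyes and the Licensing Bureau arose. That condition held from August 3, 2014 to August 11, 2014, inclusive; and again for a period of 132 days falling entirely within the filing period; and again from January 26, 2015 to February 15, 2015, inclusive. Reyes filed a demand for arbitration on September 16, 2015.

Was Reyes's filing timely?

Counting July 5, 2014 as day 1, day 290 is April 20, 2015.
From August 3, 2014 through August 11, 2014 inclusive is 9 days; tolling adds 9 days: April 20, 2015 + 9 days = April 29, 2015.
Tolling adds 132 days: April 29, 2015 + 132 days = September 8, 2015.
From January 26, 2015 through February 15, 2015 inclusive is 21 days; tolling adds 21 days: September 8, 2015 + 21 days = September 29, 2015.
September 29, 2015 is a Tuesday and not a legal holiday, so no extension applies.
The deadline is September 29, 2015; the filing on September 16, 2015 is on or before that date.

Yes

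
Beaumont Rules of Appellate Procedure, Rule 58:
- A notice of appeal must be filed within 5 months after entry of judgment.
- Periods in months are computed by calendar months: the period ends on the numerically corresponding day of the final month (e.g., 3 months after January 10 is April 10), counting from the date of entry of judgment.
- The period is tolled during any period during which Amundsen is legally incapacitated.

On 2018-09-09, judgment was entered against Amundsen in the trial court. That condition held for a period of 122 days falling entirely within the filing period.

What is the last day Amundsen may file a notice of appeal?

5 months after 2018-09-09 is February 9, 2019.
Tolling adds 122 days: February 9, 2019 + 122 days = June 11, 2019.

June 11, 2019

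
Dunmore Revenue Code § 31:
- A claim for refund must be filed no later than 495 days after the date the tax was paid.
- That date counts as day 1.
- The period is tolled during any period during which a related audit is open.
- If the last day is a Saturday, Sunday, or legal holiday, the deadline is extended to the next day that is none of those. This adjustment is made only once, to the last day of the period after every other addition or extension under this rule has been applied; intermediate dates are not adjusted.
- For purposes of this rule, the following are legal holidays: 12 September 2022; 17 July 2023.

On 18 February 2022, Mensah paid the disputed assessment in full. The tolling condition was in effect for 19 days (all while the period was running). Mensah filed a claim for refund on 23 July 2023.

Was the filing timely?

Counting 18 February 2022 as day 1, day 495 is June 27, 2023.
Tolling adds 19 days: June 27, 2023 + 19 days = July 16, 2023.
July 16, 2023 is Sunday; July 17, 2023 is a listed holiday. The next qualifying day is July 18, 2023.
The deadline is July 18, 2023; the filing on July 23, 2023 is after that date.

No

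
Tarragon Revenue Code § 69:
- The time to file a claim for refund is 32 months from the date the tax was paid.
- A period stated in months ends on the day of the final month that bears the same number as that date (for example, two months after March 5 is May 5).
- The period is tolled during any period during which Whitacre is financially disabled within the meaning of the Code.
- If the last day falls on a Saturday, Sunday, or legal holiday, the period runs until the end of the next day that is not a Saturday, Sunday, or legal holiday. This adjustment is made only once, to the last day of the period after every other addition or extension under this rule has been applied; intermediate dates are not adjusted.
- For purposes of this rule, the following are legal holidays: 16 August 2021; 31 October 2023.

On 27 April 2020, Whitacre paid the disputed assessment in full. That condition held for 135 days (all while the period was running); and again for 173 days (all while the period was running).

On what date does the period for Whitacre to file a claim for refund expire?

November 1, 2023

32 months after 27 April 2020 is December 27, 2022.
Tolling adds 135 days: December 27, 2022 + 135 days = May 11, 2023.
Tolling adds 173 days: May 11, 2023 + 173 days = October 31, 2023.
October 31, 2023 is a listed holiday. The next qualifying day is November 1, 2023.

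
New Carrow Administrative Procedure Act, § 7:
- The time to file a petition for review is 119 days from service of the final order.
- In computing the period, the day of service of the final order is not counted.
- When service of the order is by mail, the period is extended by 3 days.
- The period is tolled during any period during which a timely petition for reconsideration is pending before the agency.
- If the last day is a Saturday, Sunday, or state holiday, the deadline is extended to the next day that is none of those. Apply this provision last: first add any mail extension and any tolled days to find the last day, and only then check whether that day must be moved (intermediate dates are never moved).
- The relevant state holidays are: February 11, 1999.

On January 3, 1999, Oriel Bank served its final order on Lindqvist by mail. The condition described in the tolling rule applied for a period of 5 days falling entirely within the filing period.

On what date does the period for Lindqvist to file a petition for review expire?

May 10, 1999

119 days after January 3, 1999 is May 2, 1999.
Service was by mail, adding 3 days: May 2, 1999 + 3 days = May 5, 1999.
Tolling adds 5 days: May 5, 1999 + 5 days = May 10, 1999.
May 10, 1999 is a Monday and not a state holiday, so no extension applies.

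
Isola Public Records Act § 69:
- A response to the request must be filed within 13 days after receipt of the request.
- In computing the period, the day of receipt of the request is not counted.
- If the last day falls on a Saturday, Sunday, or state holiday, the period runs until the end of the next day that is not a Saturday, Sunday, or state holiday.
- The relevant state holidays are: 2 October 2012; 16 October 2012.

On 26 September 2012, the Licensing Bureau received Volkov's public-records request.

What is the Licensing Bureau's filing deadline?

October 9, 2012

13 days after 26 September 2012 is October 9, 2012.
October 9, 2012 is a Tuesday and not a state holiday, so no extension applies.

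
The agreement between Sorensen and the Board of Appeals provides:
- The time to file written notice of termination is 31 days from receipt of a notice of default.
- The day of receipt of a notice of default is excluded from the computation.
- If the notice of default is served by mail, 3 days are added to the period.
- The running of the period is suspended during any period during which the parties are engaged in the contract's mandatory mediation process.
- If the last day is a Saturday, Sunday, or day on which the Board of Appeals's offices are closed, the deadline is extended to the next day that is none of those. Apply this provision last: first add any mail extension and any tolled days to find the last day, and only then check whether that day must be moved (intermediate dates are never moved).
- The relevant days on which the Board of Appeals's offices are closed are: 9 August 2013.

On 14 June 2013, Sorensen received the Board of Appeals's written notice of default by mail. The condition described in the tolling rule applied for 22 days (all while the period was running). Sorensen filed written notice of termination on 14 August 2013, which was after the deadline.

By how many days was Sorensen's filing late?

31 days after 14 June 2013 is July 15, 2013.
Service was by mail, adding 3 days: July 15, 2013 + 3 days = July 18, 2013.
Tolling adds 22 days: July 18, 2013 + 22 days = August 9, 2013.
August 9, 2013 is a listed holiday; August 10, 2013 is Saturday; August 11, 2013 is Sunday. The next qualifying day is August 12, 2013.
The deadline is August 12, 2013; from August 12, 2013 to August 14, 2013 is 2 days.

2 days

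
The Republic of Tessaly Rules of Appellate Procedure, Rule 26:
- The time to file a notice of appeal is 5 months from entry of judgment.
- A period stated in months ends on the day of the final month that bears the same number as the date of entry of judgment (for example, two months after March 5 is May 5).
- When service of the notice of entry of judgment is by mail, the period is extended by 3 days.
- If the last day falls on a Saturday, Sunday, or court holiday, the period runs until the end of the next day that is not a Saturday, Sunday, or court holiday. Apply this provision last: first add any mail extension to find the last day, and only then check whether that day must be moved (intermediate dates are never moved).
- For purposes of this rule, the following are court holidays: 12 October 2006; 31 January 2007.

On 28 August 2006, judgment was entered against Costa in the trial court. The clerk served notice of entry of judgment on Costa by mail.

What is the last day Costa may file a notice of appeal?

5 months after 28 August 2006 is January 28, 2007.
Service was by mail, adding 3 days: January 28, 2007 + 3 days = January 31, 2007.
January 31, 2007 is a listed holiday. The next qualifying day is February 1, 2007.

February 1, 2007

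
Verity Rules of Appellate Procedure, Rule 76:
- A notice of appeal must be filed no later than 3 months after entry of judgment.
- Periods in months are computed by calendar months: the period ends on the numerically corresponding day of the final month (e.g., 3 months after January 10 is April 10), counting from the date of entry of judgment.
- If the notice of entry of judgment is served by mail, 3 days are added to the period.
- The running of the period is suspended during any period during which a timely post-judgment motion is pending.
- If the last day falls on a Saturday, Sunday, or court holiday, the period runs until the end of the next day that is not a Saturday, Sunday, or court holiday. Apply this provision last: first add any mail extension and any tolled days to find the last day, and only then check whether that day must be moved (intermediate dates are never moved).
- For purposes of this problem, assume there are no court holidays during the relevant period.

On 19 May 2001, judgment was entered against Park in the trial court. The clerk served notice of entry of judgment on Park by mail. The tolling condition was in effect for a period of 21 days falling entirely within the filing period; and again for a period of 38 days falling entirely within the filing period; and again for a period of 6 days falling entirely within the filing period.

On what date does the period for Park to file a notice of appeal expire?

October 26, 2001

3 months after 19 May 2001 is August 19, 2001.
Service was by mail, adding 3 days: August 19, 2001 + 3 days = August 22, 2001.
Tolling adds 21 days: August 22, 2001 + 21 days = September 12, 2001.
Tolling adds 38 days: September 12, 2001 + 38 days = October 20, 2001.
Tolling adds 6 days: October 20, 2001 + 6 days = October 26, 2001.
October 26, 2001 is a Friday and not a court holiday, so no extension applies.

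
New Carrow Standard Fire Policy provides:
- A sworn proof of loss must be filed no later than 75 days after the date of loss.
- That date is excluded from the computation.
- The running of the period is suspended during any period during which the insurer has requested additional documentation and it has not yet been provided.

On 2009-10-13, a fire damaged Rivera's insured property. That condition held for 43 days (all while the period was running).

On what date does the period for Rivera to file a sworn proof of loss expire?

February 8, 2010

75 days after 2009-10-13 is December 27, 2009.
Tolling adds 43 days: December 27, 2009 + 43 days = February 8, 2010.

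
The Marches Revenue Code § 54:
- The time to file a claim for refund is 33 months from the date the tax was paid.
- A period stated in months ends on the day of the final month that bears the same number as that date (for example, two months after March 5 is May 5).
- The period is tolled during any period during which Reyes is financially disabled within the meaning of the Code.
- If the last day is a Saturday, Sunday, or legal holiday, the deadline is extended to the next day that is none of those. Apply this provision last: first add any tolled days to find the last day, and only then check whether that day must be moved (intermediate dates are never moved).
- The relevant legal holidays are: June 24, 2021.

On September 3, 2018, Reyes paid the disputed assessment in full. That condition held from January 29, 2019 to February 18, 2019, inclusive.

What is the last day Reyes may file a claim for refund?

June 25, 2021

33 months after September 3, 2018 is June 3, 2021.
From January 29, 2019 through February 18, 2019 inclusive is 21 days; tolling adds 21 days: June 3, 2021 + 21 days = June 24, 2021.
June 24, 2021 is a listed holiday. The next qualifying day is June 25, 2021.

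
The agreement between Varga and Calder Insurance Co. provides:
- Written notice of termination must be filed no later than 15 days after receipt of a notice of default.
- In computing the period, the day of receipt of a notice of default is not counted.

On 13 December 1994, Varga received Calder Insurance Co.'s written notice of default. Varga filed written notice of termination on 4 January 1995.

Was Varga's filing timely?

No

15 days after 13 December 1994 is December 28, 1994.
The deadline is December 28, 1994; the filing on January 4, 1995 is after that date.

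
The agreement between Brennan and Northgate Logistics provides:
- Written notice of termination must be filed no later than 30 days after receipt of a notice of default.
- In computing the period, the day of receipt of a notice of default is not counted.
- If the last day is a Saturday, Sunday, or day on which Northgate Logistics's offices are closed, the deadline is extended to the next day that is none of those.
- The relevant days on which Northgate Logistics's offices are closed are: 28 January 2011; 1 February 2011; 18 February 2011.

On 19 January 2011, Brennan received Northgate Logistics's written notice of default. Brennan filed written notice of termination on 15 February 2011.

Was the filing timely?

30 days after 19 January 2011 is February 18, 2011.
February 18, 2011 is a listed holiday; February 19, 2011 is Saturday; February 20, 2011 is Sunday. The next qualifying day is February 21, 2011.
The deadline is February 21, 2011; the filing on February 15, 2011 is on or before that date.

Yes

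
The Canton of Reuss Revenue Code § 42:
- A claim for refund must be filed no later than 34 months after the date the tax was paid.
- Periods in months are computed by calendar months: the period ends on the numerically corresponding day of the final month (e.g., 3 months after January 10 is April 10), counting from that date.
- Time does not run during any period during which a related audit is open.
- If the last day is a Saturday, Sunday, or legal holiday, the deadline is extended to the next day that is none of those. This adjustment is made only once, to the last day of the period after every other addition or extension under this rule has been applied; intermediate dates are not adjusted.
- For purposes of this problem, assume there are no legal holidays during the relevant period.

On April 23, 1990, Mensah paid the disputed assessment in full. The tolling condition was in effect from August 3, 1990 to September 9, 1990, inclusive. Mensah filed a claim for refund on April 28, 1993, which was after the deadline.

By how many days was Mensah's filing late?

26 days

34 months after April 23, 1990 is February 23, 1993.
From August 3, 1990 through September 9, 1990 inclusive is 38 days; tolling adds 38 days: February 23, 1993 + 38 days = April 2, 1993.
April 2, 1993 is a Friday and not a legal holiday, so no extension applies.
The deadline is April 2, 1993; from April 2, 1993 to April 28, 1993 is 26 days.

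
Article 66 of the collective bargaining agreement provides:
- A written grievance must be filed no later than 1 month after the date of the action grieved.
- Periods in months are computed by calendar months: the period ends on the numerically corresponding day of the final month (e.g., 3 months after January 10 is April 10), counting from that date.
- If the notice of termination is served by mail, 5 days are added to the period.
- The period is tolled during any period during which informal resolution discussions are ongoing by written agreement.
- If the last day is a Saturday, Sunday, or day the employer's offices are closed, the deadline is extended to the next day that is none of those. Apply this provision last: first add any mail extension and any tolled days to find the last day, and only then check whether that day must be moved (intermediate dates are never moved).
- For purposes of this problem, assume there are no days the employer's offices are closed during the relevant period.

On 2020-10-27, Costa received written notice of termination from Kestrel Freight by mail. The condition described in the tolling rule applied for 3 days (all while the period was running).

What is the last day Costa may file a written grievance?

1 month after 2020-10-27 is November 27, 2020.
Service was by mail, adding 5 days: November 27, 2020 + 5 days = December 2, 2020.
Tolling adds 3 days: December 2, 2020 + 3 days = December 5, 2020.
December 5, 2020 is Saturday; December 6, 2020 is Sunday. The next qualifying day is December 7, 2020.

December 7, 2020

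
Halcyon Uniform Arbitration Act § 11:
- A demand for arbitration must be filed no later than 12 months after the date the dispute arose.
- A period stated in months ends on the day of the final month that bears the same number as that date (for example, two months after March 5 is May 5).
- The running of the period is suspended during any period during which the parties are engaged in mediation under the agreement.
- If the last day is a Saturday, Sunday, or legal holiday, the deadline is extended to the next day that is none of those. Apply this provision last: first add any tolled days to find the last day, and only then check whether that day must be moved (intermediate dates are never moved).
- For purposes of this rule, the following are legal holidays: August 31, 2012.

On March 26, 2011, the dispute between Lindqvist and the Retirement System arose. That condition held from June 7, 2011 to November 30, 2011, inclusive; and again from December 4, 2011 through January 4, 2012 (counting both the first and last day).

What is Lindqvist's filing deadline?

12 months after March 26, 2011 is March 26, 2012.
From June 7, 2011 through November 30, 2011 inclusive is 177 days; tolling adds 177 days: March 26, 2012 + 177 days = September 19, 2012.
From December 4, 2011 through January 4, 2012 inclusive is 32 days; tolling adds 32 days: September 19, 2012 + 32 days = October 21, 2012.
October 21, 2012 is Sunday. The next qualifying day is October 22, 2012.

October 22, 2012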